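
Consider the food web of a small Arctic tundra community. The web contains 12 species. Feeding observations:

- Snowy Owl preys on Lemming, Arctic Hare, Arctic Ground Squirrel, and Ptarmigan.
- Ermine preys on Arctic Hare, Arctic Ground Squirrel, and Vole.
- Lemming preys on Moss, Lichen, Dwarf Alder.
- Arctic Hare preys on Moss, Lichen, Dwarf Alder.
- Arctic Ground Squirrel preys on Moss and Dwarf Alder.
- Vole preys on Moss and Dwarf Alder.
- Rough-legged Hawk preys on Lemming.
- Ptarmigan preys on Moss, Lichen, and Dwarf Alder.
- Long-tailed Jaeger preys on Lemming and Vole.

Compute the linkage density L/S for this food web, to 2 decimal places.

L/S = 1.92

There are L = 23 links among S = 12 species.
L/S = 23/12 = 1.9167 ≈ 1.92.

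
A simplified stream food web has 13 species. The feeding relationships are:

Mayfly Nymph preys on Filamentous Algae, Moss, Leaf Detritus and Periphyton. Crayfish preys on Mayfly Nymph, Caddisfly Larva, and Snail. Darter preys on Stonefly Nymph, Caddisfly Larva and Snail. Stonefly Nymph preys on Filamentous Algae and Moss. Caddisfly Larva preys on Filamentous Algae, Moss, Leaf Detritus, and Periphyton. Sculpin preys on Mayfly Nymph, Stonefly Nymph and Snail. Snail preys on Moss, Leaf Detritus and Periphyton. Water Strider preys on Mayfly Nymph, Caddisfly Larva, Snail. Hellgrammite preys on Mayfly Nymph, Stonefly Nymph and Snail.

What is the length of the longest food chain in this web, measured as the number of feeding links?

2 links

One longest chain: Periphyton → Mayfly Nymph → Hellgrammite.
It has 3 species and 2 links.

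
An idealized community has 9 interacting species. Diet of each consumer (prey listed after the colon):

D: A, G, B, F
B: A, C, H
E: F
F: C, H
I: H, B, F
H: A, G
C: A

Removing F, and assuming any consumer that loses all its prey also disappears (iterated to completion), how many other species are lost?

Remove F.
Round 1: E (all prey gone) → extinct.
No further losses. Total secondary extinctions: 1.

1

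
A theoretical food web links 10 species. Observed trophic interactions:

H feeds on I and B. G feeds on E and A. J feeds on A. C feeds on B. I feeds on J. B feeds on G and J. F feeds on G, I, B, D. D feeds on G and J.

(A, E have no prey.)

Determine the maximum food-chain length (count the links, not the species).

One longest chain: A → G → B → C.
It has 4 species and 3 links.

3 links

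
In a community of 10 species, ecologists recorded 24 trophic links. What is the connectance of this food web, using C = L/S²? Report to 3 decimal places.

The web has S = 10 species and L = 24 feeding links.
C = L / S² = 24 / 100 = 0.2400 ≈ 0.240.

C = 0.240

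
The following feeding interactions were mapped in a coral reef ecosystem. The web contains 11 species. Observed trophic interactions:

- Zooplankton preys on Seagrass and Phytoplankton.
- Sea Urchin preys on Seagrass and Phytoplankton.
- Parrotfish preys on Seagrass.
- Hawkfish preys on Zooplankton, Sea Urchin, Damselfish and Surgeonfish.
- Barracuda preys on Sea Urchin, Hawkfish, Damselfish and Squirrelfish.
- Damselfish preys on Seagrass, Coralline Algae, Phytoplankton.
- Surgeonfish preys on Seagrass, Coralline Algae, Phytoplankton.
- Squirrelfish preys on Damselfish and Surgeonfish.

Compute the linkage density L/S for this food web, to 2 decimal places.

There are L = 21 links among S = 11 species.
L/S = 21/11 = 1.9091 ≈ 1.91.

L/S = 1.91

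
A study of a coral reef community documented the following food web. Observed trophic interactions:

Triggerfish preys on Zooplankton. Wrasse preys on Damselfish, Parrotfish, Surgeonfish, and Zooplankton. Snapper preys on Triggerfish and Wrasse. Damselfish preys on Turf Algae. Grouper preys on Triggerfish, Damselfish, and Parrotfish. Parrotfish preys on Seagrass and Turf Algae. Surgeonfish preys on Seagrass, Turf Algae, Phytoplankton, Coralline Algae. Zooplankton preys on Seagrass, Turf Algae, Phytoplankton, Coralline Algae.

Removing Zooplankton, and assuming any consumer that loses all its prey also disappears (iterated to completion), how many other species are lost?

1

Remove Zooplankton.
Round 1: Triggerfish (all prey gone) → extinct.
No further losses. Total secondary extinctions: 1.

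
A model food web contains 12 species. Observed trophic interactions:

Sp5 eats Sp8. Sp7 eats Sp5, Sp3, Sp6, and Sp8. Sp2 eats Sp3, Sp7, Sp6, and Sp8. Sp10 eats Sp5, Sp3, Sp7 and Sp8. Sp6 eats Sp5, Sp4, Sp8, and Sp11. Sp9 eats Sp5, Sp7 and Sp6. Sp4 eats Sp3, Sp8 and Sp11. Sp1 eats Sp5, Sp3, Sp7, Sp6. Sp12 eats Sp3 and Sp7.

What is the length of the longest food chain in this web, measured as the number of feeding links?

One longest chain: Sp8 → Sp4 → Sp6 → Sp7 → Sp10.
It has 5 species and 4 links.

4 links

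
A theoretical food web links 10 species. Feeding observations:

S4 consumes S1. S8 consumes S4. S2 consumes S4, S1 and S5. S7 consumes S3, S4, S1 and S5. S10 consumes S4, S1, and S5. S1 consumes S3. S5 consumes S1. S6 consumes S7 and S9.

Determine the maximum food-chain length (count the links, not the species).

One longest chain: S3 → S1 → S4 → S7 → S6.
It has 5 species and 4 links.

4 links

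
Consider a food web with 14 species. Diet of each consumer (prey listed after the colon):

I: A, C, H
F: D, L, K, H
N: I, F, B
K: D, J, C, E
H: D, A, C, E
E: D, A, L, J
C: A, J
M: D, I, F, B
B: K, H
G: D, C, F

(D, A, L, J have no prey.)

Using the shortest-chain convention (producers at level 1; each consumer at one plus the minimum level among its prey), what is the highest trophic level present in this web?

Producers (level 1): D, A, L, J.
Following each consumer down to its lowest-level prey: A → I → N (levels 1 through 3).
All prey of N (I 2, F 2, B 3) are at level 2 or above, so N is at level 1 + 2 = 3.
Every consumer has at least one prey at level 2 or below, so none exceeds level 3.

3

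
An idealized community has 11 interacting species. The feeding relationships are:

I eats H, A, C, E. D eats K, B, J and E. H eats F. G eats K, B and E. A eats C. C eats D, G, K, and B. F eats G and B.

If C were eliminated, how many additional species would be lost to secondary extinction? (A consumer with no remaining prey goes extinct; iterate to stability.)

Remove C.
Round 1: A (all prey gone) → extinct.
No further losses. Total secondary extinctions: 1.

1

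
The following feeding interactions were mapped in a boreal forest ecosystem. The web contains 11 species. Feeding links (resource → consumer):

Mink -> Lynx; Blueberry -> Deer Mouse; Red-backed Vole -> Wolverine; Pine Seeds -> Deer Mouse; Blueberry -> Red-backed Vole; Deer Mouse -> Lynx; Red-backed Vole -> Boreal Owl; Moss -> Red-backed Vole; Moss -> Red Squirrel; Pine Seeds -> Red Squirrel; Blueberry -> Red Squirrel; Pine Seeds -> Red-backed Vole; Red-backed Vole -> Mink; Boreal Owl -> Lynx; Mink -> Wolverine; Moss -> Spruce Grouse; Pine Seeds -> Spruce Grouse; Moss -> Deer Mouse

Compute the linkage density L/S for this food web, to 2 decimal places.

There are L = 18 links among S = 11 species.
L/S = 18/11 = 1.6364 ≈ 1.64.

L/S = 1.64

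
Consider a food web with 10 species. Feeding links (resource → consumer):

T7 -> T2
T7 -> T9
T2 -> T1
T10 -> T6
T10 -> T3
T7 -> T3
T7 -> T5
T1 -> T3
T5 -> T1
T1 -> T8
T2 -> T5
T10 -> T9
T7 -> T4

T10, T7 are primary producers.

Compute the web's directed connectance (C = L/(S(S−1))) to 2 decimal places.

C = 0.14

The web has S = 10 species and L = 13 feeding links.
C = L / (S(S−1)) = 13 / 90 = 0.1444 ≈ 0.14.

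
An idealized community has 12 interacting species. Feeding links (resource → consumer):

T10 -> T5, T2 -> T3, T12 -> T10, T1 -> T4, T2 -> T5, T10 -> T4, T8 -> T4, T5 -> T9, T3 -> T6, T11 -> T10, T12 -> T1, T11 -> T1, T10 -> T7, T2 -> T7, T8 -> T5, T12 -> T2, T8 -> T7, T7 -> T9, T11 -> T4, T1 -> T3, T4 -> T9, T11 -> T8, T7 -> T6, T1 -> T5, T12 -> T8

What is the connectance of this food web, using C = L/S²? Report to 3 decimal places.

C = 0.174

The web has S = 12 species and L = 25 feeding links.
C = L / S² = 25 / 144 = 0.1736 ≈ 0.174.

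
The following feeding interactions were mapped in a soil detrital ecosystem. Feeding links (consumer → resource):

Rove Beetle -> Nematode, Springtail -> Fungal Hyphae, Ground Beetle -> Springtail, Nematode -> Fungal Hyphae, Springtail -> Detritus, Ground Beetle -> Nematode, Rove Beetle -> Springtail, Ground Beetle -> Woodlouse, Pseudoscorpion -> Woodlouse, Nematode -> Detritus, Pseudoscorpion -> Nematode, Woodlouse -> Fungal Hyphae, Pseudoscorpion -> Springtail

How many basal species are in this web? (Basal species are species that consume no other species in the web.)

Basal species (no prey listed): Fungal Hyphae, Detritus.
Count: 2.

2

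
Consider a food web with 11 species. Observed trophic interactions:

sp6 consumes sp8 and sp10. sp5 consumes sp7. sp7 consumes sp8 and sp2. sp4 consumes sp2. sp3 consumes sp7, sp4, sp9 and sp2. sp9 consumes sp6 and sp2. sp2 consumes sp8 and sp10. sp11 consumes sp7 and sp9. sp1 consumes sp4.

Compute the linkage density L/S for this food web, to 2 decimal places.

There are L = 17 links among S = 11 species.
L/S = 17/11 = 1.5455 ≈ 1.55.

L/S = 1.55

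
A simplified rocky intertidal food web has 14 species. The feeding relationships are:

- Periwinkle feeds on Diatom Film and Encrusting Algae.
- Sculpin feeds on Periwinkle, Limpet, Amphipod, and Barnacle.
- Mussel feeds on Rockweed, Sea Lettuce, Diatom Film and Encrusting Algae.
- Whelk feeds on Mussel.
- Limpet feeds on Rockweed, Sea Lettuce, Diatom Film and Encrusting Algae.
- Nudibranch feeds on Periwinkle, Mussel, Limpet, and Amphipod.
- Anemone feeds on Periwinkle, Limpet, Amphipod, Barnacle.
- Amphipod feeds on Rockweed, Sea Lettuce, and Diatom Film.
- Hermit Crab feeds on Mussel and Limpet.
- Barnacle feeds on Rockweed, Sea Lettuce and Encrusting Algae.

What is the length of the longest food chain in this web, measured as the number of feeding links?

2 links

One longest chain: Rockweed → Mussel → Hermit Crab.
It has 3 species and 2 links.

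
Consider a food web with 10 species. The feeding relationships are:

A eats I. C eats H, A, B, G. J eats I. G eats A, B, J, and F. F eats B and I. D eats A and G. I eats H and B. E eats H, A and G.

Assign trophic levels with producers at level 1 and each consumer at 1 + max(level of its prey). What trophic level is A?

Trophic level 3

H is a producer → level 1.
I eats H (level 1); other prey at levels: B 1 → level 2.
A eats I → level 3.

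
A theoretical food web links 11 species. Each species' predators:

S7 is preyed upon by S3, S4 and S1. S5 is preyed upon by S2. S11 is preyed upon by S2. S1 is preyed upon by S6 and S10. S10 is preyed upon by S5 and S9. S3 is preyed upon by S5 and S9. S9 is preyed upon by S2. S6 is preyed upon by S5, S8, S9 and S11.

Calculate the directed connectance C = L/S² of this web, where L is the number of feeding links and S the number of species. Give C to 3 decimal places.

The web has S = 11 species and L = 16 feeding links.
C = L / S² = 16 / 121 = 0.1322 ≈ 0.132.

C = 0.132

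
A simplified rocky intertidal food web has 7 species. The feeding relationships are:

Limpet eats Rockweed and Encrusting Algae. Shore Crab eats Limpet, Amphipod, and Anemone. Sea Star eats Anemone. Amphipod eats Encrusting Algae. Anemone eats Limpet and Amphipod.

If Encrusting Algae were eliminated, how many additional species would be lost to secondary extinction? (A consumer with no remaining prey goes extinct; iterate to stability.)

1

Remove Encrusting Algae.
Round 1: Amphipod (all prey gone) → extinct.
No further losses. Total secondary extinctions: 1.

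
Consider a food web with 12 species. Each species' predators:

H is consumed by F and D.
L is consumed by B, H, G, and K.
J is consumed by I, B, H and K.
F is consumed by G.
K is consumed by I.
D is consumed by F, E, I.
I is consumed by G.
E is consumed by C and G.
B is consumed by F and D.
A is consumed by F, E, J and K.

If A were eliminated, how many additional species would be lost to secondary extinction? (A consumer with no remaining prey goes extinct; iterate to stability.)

1

Remove A.
Round 1: J (all prey gone) → extinct.
No further losses. Total secondary extinctions: 1.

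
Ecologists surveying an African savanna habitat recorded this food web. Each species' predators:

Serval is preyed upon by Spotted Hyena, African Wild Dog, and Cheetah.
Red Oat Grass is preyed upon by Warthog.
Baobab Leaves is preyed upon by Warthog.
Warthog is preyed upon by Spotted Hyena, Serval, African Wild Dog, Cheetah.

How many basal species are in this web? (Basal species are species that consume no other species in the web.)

2

Basal species (no prey listed): Red Oat Grass, Baobab Leaves.
Count: 2.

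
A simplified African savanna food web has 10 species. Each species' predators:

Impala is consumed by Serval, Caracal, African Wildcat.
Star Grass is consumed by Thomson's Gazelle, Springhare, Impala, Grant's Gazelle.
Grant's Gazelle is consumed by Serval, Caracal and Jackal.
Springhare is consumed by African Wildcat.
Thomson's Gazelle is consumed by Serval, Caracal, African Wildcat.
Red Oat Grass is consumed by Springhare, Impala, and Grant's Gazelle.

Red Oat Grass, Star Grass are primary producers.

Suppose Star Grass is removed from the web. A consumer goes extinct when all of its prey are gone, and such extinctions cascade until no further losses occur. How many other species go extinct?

1

Remove Star Grass.
Round 1: Thomson's Gazelle (all prey gone) → extinct.
No further losses. Total secondary extinctions: 1.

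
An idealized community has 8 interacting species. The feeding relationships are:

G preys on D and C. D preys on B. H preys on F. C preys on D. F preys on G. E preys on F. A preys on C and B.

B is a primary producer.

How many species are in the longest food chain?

One longest chain: B → D → C → G → F → E.
It has 6 species and 5 links.

6 species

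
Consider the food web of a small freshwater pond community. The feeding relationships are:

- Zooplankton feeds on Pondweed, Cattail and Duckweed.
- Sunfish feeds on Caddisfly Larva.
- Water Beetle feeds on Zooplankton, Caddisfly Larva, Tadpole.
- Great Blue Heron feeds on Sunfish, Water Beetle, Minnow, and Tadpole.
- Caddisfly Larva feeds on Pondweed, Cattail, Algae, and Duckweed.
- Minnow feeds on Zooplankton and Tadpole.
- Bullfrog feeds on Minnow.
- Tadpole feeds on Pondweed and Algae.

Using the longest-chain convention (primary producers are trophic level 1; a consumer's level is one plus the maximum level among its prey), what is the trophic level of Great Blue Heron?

Duckweed is a producer → level 1.
Caddisfly Larva eats Duckweed (level 1); other prey at levels: Cattail 1, Algae 1, Pondweed 1 → level 2.
Water Beetle eats Caddisfly Larva (level 2); other prey at levels: Tadpole 2, Zooplankton 2 → level 3.
Great Blue Heron eats Water Beetle (level 3); other prey at levels: Tadpole 2, Minnow 3, Sunfish 3 → level 4.

Trophic level 4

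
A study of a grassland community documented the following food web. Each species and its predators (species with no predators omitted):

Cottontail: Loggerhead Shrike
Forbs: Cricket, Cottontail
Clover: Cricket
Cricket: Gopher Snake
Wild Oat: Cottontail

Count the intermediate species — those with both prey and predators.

2

Intermediate species (has both prey and predators): Cricket, Cottontail.
Count: 2.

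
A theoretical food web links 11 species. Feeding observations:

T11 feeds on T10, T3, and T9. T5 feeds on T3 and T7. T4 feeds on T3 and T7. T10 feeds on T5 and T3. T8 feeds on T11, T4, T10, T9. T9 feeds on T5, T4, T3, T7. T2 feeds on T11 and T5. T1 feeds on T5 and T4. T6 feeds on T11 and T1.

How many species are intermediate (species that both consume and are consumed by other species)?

Intermediate species (has both prey and predators): T5, T4, T10, T1, T9, T11.
Count: 6.

6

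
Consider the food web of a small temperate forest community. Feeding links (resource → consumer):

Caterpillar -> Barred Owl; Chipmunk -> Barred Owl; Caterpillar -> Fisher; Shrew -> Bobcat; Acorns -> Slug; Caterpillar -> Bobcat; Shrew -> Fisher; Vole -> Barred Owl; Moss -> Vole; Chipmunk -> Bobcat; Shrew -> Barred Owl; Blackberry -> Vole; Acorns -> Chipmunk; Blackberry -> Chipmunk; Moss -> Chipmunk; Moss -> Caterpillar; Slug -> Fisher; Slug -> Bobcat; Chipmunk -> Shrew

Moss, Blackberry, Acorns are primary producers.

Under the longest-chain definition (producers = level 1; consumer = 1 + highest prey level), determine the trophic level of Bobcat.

Moss is a producer → level 1.
Chipmunk eats Moss (level 1); other prey at levels: Blackberry 1, Acorns 1 → level 2.
Shrew eats Chipmunk → level 3.
Bobcat eats Shrew (level 3); other prey at levels: Chipmunk 2, Caterpillar 2, Slug 2 → level 4.

Trophic level 4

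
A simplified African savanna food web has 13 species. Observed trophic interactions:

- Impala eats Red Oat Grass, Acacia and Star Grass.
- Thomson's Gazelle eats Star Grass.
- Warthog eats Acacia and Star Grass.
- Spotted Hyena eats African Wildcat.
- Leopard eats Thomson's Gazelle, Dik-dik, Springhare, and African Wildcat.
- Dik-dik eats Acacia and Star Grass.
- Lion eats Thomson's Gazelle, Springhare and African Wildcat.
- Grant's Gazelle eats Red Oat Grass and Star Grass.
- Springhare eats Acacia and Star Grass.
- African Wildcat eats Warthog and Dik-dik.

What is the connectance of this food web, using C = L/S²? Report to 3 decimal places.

The web has S = 13 species and L = 22 feeding links.
C = L / S² = 22 / 169 = 0.1302 ≈ 0.130.

C = 0.130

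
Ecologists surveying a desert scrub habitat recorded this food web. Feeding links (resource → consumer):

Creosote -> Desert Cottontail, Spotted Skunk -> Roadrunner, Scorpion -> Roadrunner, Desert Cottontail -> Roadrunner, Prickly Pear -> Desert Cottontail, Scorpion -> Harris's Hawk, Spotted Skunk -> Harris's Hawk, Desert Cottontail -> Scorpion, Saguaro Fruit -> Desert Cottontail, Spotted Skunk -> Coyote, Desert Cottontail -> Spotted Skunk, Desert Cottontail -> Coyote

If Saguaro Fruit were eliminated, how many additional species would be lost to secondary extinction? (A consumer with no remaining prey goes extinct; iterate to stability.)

0

Remove Saguaro Fruit.
Every predator of it retains at least one other prey: Desert Cottontail still has Creosote, Prickly Pear.
No consumer loses all prey, so no secondary extinctions occur.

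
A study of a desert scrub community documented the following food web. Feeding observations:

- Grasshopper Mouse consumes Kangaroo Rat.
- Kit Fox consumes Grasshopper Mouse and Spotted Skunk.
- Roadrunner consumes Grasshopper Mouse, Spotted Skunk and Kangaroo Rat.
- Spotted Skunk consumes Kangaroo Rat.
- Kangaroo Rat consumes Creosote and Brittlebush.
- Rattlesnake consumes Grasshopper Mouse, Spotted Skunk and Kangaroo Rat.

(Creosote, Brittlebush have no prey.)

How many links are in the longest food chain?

One longest chain: Creosote → Kangaroo Rat → Grasshopper Mouse → Rattlesnake.
It has 4 species and 3 links.

3 links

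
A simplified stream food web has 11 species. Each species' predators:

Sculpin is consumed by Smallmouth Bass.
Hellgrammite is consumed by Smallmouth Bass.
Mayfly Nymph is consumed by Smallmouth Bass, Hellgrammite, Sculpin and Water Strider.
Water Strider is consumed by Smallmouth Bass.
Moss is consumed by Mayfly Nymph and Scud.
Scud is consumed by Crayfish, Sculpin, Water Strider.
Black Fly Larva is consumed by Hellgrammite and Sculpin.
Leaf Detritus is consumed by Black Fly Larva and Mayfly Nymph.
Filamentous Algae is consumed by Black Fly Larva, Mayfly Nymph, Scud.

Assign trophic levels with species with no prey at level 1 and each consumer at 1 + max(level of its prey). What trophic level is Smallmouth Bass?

Trophic level 4

Filamentous Algae has no prey (basal) → level 1.
Black Fly Larva eats Filamentous Algae (level 1); other prey at levels: Leaf Detritus 1 → level 2.
Sculpin eats Black Fly Larva (level 2); other prey at levels: Scud 2, Mayfly Nymph 2 → level 3.
Smallmouth Bass eats Sculpin (level 3); other prey at levels: Mayfly Nymph 2, Water Strider 3, Hellgrammite 3 → level 4.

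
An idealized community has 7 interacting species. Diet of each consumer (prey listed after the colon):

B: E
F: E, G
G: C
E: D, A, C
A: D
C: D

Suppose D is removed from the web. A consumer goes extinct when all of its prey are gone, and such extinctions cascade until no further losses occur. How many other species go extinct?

Remove D.
Round 1: A (all prey gone), C (all prey gone) → extinct.
Round 2: E (all prey gone), G (all prey gone) → extinct.
Round 3: B (all prey gone), F (all prey gone) → extinct.
No further losses. Total secondary extinctions: 6.

6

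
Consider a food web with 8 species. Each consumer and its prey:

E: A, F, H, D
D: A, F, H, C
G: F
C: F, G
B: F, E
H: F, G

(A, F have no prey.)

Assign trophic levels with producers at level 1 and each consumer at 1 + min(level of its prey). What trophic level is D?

A is a producer → level 1.
D eats A → level 2.

Trophic level 2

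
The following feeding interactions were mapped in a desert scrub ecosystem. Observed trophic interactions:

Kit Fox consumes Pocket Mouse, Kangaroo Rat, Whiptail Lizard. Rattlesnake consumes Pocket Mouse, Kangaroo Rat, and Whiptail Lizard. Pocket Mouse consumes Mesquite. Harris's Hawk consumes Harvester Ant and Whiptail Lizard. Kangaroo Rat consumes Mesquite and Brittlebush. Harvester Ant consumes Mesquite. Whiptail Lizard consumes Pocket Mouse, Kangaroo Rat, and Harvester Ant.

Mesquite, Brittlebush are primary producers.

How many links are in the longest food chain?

One longest chain: Mesquite → Harvester Ant → Whiptail Lizard → Kit Fox.
It has 4 species and 3 links.

3 links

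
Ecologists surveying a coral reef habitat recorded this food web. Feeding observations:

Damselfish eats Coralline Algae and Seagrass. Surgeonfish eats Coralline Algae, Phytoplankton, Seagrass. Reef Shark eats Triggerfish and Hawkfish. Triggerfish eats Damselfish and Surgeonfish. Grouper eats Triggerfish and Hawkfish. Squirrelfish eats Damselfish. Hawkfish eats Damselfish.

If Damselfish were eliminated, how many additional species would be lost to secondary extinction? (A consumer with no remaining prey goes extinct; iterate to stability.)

2

Remove Damselfish.
Round 1: Squirrelfish (all prey gone), Hawkfish (all prey gone) → extinct.
No further losses. Total secondary extinctions: 2.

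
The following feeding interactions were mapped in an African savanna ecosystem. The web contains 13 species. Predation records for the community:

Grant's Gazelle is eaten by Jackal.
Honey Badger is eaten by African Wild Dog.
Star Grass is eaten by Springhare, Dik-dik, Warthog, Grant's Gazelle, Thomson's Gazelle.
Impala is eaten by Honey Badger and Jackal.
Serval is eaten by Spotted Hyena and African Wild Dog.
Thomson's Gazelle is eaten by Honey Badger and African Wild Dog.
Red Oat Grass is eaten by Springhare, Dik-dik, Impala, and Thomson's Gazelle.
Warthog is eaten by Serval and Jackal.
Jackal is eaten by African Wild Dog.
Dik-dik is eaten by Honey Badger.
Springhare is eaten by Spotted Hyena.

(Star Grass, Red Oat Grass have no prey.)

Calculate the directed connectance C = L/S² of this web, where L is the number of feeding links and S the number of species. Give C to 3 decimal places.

C = 0.130

The web has S = 13 species and L = 22 feeding links.
C = L / S² = 22 / 169 = 0.1302 ≈ 0.130.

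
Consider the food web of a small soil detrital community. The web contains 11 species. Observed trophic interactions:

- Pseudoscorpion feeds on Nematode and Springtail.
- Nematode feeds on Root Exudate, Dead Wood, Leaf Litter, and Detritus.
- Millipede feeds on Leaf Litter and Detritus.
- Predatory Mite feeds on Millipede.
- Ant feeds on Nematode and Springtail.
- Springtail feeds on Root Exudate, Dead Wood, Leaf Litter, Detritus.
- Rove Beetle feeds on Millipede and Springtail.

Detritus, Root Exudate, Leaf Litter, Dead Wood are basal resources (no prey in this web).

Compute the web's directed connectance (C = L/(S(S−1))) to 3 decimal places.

The web has S = 11 species and L = 17 feeding links.
C = L / (S(S−1)) = 17 / 110 = 0.1545 ≈ 0.155.

C = 0.155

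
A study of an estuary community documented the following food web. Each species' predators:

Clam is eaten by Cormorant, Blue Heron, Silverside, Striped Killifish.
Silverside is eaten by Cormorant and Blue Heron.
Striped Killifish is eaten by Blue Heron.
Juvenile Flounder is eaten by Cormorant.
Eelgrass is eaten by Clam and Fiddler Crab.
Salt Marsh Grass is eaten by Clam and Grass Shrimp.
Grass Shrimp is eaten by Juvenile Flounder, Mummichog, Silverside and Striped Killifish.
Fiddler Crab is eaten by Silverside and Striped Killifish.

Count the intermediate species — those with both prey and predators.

6

Intermediate species (has both prey and predators): Fiddler Crab, Grass Shrimp, Clam, Striped Killifish, Silverside, Juvenile Flounder.
Count: 6.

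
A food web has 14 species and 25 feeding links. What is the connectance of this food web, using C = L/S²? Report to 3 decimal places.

The web has S = 14 species and L = 25 feeding links.
C = L / S² = 25 / 196 = 0.1276 ≈ 0.128.

C = 0.128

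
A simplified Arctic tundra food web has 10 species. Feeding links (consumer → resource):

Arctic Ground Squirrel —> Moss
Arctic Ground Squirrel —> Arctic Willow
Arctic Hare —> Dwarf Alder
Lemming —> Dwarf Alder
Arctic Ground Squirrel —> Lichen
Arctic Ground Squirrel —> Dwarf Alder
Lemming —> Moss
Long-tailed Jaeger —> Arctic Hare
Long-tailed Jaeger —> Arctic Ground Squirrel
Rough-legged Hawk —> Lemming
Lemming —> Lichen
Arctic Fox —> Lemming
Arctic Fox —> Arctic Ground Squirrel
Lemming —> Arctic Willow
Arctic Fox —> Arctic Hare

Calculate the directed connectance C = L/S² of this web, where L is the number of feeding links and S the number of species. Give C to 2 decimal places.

C = 0.15

The web has S = 10 species and L = 15 feeding links.
C = L / S² = 15 / 100 = 0.1500 ≈ 0.15.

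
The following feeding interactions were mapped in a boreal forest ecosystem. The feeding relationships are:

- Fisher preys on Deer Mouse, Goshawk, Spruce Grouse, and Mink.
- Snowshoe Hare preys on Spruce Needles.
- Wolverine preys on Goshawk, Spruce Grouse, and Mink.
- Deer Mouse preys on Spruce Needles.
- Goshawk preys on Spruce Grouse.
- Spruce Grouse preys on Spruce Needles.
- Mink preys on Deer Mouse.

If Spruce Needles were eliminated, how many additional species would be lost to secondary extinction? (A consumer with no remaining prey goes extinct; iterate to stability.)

7

Remove Spruce Needles.
Round 1: Snowshoe Hare (all prey gone), Deer Mouse (all prey gone), Spruce Grouse (all prey gone) → extinct.
Round 2: Mink (all prey gone), Goshawk (all prey gone) → extinct.
Round 3: Wolverine (all prey gone), Fisher (all prey gone) → extinct.
No further losses. Total secondary extinctions: 7.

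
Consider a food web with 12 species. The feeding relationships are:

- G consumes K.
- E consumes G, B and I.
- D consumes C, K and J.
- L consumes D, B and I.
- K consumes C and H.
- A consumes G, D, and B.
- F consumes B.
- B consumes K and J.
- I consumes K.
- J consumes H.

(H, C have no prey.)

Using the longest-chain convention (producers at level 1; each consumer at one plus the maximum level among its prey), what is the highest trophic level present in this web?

4

Producers (level 1): H, C.
H → J → D → A gives A level 4.
No species has a prey at level 4, so no species reaches level 5.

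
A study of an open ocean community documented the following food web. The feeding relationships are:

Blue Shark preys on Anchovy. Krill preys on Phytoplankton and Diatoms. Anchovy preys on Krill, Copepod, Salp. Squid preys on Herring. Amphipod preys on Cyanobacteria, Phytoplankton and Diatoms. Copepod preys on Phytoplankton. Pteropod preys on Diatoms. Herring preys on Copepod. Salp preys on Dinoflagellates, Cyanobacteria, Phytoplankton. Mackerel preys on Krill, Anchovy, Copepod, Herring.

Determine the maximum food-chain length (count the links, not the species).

One longest chain: Phytoplankton → Copepod → Herring → Squid.
It has 4 species and 3 links.

3 links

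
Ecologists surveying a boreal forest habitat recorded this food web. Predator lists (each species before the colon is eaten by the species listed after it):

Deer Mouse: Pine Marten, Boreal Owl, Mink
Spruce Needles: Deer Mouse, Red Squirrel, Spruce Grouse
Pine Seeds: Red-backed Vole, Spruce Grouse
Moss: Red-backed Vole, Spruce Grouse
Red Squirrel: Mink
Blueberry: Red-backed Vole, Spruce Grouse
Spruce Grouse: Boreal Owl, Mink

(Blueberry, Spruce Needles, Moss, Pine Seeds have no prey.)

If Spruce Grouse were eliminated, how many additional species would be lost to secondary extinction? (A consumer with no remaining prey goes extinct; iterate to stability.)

Remove Spruce Grouse.
Every predator of it retains at least one other prey: Boreal Owl still has Deer Mouse; Mink still has Deer Mouse, Red Squirrel.
No consumer loses all prey, so no secondary extinctions occur.

0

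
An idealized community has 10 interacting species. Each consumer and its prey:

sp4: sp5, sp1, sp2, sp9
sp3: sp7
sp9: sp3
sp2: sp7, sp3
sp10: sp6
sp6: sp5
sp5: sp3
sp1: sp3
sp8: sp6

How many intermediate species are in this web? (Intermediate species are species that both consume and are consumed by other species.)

6

Intermediate species (has both prey and predators): sp3, sp5, sp1, sp2, sp9, sp6.
Count: 6.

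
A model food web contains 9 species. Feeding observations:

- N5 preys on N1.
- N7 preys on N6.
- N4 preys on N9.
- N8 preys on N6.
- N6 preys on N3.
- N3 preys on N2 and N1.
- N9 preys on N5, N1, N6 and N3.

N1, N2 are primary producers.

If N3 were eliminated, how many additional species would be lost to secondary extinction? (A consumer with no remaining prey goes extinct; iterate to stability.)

3

Remove N3.
Round 1: N6 (all prey gone) → extinct.
Round 2: N8 (all prey gone), N7 (all prey gone) → extinct.
No further losses. Total secondary extinctions: 3.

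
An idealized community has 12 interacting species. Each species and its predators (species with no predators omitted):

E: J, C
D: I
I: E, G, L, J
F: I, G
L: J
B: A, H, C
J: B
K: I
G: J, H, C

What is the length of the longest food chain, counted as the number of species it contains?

6 species

One longest chain: D → I → E → J → B → A.
It has 6 species and 5 links.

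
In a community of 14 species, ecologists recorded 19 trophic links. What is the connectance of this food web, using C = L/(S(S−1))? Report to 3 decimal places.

C = 0.104

The web has S = 14 species and L = 19 feeding links.
C = L / (S(S−1)) = 19 / 182 = 0.1044 ≈ 0.104.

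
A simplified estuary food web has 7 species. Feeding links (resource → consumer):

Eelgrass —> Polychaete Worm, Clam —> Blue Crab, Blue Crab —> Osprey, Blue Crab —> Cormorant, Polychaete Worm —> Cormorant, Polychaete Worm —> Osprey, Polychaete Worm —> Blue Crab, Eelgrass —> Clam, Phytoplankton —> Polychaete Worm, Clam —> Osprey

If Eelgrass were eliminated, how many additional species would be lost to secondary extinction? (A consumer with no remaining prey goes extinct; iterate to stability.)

Remove Eelgrass.
Round 1: Clam (all prey gone) → extinct.
No further losses. Total secondary extinctions: 1.

1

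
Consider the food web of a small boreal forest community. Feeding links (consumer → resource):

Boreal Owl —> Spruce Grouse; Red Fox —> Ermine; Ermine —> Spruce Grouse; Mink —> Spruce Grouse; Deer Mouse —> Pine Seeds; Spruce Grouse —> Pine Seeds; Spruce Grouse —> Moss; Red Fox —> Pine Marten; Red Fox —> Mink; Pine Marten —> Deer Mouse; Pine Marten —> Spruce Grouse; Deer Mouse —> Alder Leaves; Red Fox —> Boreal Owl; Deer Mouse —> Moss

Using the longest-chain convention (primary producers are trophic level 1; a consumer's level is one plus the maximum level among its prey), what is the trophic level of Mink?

Trophic level 3

Pine Seeds is a producer → level 1.
Spruce Grouse eats Pine Seeds (level 1); other prey at levels: Moss 1 → level 2.
Mink eats Spruce Grouse → level 3.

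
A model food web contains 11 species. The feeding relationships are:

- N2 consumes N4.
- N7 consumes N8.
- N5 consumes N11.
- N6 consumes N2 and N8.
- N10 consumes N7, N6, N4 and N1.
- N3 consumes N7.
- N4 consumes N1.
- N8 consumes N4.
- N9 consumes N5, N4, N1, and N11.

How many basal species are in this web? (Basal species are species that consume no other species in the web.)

Basal species (no prey listed): N11, N1.
Count: 2.

2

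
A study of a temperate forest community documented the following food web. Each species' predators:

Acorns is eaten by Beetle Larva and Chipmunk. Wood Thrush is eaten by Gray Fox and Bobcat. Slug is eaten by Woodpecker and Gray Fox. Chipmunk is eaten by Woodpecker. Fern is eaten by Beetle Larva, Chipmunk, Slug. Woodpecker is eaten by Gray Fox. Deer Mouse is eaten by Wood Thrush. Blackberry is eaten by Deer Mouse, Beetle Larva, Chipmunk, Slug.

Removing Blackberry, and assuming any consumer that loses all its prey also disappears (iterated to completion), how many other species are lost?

Remove Blackberry.
Round 1: Deer Mouse (all prey gone) → extinct.
Round 2: Wood Thrush (all prey gone) → extinct.
Round 3: Bobcat (all prey gone) → extinct.
No further losses. Total secondary extinctions: 3.

3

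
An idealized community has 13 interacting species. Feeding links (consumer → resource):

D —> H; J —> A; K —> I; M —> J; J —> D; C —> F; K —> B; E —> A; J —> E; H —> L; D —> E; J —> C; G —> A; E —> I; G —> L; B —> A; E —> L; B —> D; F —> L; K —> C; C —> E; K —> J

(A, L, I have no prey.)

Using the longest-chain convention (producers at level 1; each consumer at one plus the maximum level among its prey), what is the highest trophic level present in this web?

Producers (level 1): A, L, I.
L → H → D → J → M gives M level 5.
No species has a prey at level 5, so no species reaches level 6.

5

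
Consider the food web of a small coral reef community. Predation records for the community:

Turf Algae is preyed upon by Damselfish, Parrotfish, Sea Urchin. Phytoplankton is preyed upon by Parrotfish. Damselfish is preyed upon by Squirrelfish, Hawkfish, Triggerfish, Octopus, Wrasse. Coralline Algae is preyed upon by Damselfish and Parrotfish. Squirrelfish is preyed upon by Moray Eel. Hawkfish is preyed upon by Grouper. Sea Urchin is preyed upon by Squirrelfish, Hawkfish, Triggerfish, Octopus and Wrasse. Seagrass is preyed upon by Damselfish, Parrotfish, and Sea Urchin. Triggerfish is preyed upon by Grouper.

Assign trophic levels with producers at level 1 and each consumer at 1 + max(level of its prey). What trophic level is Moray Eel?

Seagrass is a producer → level 1.
Sea Urchin eats Seagrass (level 1); other prey at levels: Turf Algae 1 → level 2.
Squirrelfish eats Sea Urchin (level 2); other prey at levels: Damselfish 2 → level 3.
Moray Eel eats Squirrelfish → level 4.

Trophic level 4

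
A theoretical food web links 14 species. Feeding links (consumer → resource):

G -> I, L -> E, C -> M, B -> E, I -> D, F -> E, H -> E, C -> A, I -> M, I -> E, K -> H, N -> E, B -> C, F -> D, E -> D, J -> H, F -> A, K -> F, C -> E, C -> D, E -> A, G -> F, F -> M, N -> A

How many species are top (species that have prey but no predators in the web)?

Top species (has prey, but nothing eats it): N, L, J, K, B, G.
Count: 6.

6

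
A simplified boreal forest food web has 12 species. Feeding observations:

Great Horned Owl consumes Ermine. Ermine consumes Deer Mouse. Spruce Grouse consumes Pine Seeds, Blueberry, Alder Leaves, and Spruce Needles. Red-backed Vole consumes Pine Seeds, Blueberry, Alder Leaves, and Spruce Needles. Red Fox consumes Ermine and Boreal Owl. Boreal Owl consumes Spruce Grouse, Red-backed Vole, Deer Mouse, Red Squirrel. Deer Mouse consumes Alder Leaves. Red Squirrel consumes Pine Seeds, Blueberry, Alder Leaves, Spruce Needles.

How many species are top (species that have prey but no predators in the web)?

Top species (has prey, but nothing eats it): Red Fox, Great Horned Owl.
Count: 2.

2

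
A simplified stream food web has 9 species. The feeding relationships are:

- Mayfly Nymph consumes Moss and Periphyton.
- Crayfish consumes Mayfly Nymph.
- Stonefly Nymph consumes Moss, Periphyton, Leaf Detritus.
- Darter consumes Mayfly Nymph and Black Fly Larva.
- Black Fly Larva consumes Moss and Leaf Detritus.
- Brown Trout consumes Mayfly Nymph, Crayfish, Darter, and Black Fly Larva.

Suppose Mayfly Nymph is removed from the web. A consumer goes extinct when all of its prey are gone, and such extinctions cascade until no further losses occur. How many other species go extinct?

1

Remove Mayfly Nymph.
Round 1: Crayfish (all prey gone) → extinct.
No further losses. Total secondary extinctions: 1.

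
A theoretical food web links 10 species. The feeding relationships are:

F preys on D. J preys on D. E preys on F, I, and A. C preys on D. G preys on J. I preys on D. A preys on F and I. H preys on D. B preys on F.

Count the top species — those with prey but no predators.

Top species (has prey, but nothing eats it): H, C, G, B, E.
Count: 5.

5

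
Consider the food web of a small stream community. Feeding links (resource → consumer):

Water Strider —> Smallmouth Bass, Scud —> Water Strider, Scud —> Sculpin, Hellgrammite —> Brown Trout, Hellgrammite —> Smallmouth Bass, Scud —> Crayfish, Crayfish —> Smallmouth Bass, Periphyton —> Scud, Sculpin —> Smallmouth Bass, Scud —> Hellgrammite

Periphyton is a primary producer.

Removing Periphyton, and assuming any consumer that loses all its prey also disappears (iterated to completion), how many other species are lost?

7

Remove Periphyton.
Round 1: Scud (all prey gone) → extinct.
Round 2: Crayfish (all prey gone), Water Strider (all prey gone), Sculpin (all prey gone), Hellgrammite (all prey gone) → extinct.
Round 3: Brown Trout (all prey gone), Smallmouth Bass (all prey gone) → extinct.
No further losses. Total secondary extinctions: 7.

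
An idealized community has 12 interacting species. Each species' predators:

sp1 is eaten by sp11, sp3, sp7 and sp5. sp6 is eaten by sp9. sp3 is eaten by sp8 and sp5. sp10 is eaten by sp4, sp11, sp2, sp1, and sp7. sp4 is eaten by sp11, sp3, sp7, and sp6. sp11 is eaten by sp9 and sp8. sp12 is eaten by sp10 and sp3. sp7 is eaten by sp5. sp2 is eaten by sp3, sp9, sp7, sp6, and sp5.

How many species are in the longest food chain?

One longest chain: sp12 → sp10 → sp4 → sp6 → sp9.
It has 5 species and 4 links.

5 species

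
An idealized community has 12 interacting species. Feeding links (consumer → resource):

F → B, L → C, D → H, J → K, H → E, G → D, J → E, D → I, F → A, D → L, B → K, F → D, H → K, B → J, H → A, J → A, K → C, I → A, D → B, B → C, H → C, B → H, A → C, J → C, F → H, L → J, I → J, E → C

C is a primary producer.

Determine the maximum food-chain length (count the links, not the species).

One longest chain: C → E → H → B → D → G.
It has 6 species and 5 links.

5 links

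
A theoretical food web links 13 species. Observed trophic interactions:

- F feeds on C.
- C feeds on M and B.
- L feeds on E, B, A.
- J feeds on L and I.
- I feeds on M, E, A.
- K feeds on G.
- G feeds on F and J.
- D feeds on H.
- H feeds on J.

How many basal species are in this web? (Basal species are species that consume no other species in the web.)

4

Basal species (no prey listed): E, A, B, M.
Count: 4.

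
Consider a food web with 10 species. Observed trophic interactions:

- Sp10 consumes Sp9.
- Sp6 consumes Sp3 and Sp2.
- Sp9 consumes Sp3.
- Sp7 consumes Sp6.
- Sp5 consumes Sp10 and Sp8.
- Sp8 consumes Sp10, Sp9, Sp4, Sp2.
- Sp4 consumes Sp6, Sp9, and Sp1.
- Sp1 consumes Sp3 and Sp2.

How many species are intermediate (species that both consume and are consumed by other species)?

6

Intermediate species (has both prey and predators): Sp9, Sp6, Sp1, Sp10, Sp4, Sp8.
Count: 6.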